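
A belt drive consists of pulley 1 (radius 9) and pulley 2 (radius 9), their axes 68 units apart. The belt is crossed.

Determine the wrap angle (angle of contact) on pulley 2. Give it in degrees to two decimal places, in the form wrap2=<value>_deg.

wrap2=210.70_deg

crossed belt: β = asin((r1+r2)/C) = asin(18/68) = 15.3495°
wrap1 = wrap2 = π + 2β = 210.6990°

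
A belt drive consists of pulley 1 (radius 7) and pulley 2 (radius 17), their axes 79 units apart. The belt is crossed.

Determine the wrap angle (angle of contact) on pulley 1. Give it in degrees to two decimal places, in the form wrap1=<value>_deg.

wrap1=215.37_deg

crossed belt: β = asin((r1+r2)/C) = asin(24/79) = 17.6858°
wrap1 = wrap2 = π + 2β = 215.3717°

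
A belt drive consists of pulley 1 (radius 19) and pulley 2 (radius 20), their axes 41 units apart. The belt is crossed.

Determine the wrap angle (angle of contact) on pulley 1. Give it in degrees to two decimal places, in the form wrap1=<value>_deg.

crossed belt: β = asin((r1+r2)/C) = asin(39/41) = 72.0302°
wrap1 = wrap2 = π + 2β = 324.0605°

wrap1=324.06_deg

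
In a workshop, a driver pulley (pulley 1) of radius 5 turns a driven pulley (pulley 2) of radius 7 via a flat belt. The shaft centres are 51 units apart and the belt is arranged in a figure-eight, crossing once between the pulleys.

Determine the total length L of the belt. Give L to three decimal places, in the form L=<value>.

crossed belt: β = asin((r1+r2)/C) = asin(12/51) = 13.6090°
wrap1 = wrap2 = π + 2β = 207.2179°
tangent length = C·cosβ = 49.5681
L = (r1+r2)·wrap + 2·C·cosβ = 12·3.6166 + 2·49.5681 = 142.5359

L=142.536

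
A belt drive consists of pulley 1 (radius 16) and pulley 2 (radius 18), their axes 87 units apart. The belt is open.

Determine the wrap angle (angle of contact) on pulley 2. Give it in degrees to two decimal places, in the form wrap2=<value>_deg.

wrap2=182.63_deg

open belt: β = asin((r2−r1)/C) = asin(2/87) = 1.3173°
wrap1 = π − 2β = 177.3655°
wrap2 = π + 2β = 182.6345°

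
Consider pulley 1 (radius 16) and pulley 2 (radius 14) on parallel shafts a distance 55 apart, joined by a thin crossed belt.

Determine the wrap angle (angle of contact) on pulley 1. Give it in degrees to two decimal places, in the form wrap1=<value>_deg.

wrap1=246.11_deg

crossed belt: β = asin((r1+r2)/C) = asin(30/55) = 33.0557°
wrap1 = wrap2 = π + 2β = 246.1115°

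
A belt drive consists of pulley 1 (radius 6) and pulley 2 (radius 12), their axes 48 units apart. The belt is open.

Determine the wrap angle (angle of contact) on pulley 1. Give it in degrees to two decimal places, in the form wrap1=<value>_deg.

wrap1=165.64_deg

open belt: β = asin((r2−r1)/C) = asin(6/48) = 7.1808°
wrap1 = π − 2β = 165.6385°
wrap2 = π + 2β = 194.3615°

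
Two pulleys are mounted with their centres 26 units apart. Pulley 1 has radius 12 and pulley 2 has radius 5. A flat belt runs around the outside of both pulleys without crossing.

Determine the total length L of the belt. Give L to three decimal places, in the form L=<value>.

open belt: β = asin((r2−r1)/C) = asin(-7/26) = -15.6185°
wrap1 = π − 2β = 211.2370°
wrap2 = π + 2β = 148.7630°
tangent length = C·cosβ = 25.0400
L = r1·wrap1 + r2·wrap2 + 2·C·cosβ = 12·3.6868 + 5·2.5964 + 2·25.0400 = 107.3033

L=107.303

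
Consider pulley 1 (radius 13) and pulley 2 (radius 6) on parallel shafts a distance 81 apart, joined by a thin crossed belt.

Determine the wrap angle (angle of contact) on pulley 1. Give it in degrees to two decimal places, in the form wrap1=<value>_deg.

crossed belt: β = asin((r1+r2)/C) = asin(19/81) = 13.5662°
wrap1 = wrap2 = π + 2β = 207.1323°

wrap1=207.13_deg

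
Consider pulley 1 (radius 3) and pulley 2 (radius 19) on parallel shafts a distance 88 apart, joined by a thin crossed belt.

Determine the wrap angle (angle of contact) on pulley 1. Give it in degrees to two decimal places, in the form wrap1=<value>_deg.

wrap1=208.96_deg

crossed belt: β = asin((r1+r2)/C) = asin(22/88) = 14.4775°
wrap1 = wrap2 = π + 2β = 208.9550°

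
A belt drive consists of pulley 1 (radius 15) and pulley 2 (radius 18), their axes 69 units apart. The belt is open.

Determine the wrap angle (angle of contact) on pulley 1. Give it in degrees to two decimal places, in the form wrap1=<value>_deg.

open belt: β = asin((r2−r1)/C) = asin(3/69) = 2.4919°
wrap1 = π − 2β = 175.0162°
wrap2 = π + 2β = 184.9838°

wrap1=175.02_deg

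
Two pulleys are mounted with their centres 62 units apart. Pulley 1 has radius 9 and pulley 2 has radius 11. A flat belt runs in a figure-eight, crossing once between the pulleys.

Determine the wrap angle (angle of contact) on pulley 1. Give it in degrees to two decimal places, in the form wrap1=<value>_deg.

wrap1=217.64_deg

crossed belt: β = asin((r1+r2)/C) = asin(20/62) = 18.8191°
wrap1 = wrap2 = π + 2β = 217.6381°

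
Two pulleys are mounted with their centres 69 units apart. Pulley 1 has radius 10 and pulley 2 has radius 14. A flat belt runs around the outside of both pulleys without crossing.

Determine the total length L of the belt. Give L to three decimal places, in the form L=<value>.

open belt: β = asin((r2−r1)/C) = asin(4/69) = 3.3234°
wrap1 = π − 2β = 173.3533°
wrap2 = π + 2β = 186.6467°
tangent length = C·cosβ = 68.8840
L = r1·wrap1 + r2·wrap2 + 2·C·cosβ = 10·3.0256 + 14·3.2576 + 2·68.8840 = 213.6302

L=213.630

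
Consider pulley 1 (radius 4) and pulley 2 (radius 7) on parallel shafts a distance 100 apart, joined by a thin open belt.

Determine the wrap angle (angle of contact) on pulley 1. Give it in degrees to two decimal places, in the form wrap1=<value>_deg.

wrap1=176.56_deg

open belt: β = asin((r2−r1)/C) = asin(3/100) = 1.7191°
wrap1 = π − 2β = 176.5617°
wrap2 = π + 2β = 183.4383°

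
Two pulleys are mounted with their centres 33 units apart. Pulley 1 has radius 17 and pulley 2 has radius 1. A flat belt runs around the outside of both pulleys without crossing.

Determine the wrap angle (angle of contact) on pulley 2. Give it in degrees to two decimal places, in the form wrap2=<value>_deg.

open belt: β = asin((r2−r1)/C) = asin(-16/33) = -29.0025°
wrap1 = π − 2β = 238.0051°
wrap2 = π + 2β = 121.9949°

wrap2=121.99_deg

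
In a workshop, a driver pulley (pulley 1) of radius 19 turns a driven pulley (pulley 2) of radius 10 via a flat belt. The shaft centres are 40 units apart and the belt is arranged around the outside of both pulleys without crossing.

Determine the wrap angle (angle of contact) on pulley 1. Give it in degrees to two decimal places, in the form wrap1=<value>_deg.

wrap1=206.01_deg

open belt: β = asin((r2−r1)/C) = asin(-9/40) = -13.0029°
wrap1 = π − 2β = 206.0058°
wrap2 = π + 2β = 153.9942°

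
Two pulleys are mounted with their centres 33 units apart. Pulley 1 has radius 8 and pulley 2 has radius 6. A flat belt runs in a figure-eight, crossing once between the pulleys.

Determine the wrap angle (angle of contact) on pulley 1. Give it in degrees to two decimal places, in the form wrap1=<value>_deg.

crossed belt: β = asin((r1+r2)/C) = asin(14/33) = 25.1027°
wrap1 = wrap2 = π + 2β = 230.2054°

wrap1=230.21_deg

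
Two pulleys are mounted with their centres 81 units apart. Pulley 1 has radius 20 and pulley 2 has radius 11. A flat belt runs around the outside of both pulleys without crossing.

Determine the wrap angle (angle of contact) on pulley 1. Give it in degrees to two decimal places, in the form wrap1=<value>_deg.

open belt: β = asin((r2−r1)/C) = asin(-9/81) = -6.3794°
wrap1 = π − 2β = 192.7587°
wrap2 = π + 2β = 167.2413°

wrap1=192.76_deg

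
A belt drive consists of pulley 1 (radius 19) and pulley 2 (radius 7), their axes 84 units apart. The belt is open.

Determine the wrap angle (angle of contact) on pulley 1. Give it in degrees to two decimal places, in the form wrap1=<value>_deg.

wrap1=196.43_deg

open belt: β = asin((r2−r1)/C) = asin(-12/84) = -8.2132°
wrap1 = π − 2β = 196.4264°
wrap2 = π + 2β = 163.5736°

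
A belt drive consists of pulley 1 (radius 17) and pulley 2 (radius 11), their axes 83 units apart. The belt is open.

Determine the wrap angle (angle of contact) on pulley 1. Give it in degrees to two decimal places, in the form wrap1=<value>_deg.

open belt: β = asin((r2−r1)/C) = asin(-6/83) = -4.1455°
wrap1 = π − 2β = 188.2910°
wrap2 = π + 2β = 171.7090°

wrap1=188.29_deg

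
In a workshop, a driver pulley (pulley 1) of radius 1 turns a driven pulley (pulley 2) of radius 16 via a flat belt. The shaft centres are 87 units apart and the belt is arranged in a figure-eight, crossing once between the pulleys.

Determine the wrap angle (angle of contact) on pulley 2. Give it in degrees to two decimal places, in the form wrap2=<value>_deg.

wrap2=202.54_deg

crossed belt: β = asin((r1+r2)/C) = asin(17/87) = 11.2682°
wrap1 = wrap2 = π + 2β = 202.5365°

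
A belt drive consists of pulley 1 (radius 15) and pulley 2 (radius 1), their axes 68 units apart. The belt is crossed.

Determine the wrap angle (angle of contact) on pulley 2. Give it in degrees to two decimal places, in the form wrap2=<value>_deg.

crossed belt: β = asin((r1+r2)/C) = asin(16/68) = 13.6090°
wrap1 = wrap2 = π + 2β = 207.2179°

wrap2=207.22_deg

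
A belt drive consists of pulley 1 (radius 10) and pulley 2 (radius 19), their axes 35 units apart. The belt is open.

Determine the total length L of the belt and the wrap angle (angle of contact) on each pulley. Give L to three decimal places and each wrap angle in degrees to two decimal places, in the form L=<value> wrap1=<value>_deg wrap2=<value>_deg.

L=163.433 wrap1=150.20_deg wrap2=209.80_deg

open belt: β = asin((r2−r1)/C) = asin(9/35) = 14.9006°
wrap1 = π − 2β = 150.1988°
wrap2 = π + 2β = 209.8012°
tangent length = C·cosβ = 33.8231
L = r1·wrap1 + r2·wrap2 + 2·C·cosβ = 10·2.6215 + 19·3.6617 + 2·33.8231 = 163.4335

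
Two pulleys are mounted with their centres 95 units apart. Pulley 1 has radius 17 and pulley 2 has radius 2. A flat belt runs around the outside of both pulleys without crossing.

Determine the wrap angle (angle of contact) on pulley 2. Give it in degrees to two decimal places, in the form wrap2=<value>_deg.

open belt: β = asin((r2−r1)/C) = asin(-15/95) = -9.0847°
wrap1 = π − 2β = 198.1694°
wrap2 = π + 2β = 161.8306°

wrap2=161.83_deg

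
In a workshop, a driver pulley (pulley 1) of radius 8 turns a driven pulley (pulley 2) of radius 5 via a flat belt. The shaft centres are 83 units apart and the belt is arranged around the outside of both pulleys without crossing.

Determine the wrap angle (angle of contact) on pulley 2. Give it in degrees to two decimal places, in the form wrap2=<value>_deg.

wrap2=175.86_deg

open belt: β = asin((r2−r1)/C) = asin(-3/83) = -2.0714°
wrap1 = π − 2β = 184.1428°
wrap2 = π + 2β = 175.8572°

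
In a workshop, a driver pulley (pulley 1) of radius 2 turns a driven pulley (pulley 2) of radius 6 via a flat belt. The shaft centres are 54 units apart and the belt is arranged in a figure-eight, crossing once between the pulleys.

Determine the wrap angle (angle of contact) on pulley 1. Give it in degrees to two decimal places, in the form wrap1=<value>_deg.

wrap1=197.04_deg

crossed belt: β = asin((r1+r2)/C) = asin(8/54) = 8.5196°
wrap1 = wrap2 = π + 2β = 197.0392°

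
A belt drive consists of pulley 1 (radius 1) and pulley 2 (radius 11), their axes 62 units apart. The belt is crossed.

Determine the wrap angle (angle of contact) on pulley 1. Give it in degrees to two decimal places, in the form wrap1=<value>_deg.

crossed belt: β = asin((r1+r2)/C) = asin(12/62) = 11.1599°
wrap1 = wrap2 = π + 2β = 202.3199°

wrap1=202.32_deg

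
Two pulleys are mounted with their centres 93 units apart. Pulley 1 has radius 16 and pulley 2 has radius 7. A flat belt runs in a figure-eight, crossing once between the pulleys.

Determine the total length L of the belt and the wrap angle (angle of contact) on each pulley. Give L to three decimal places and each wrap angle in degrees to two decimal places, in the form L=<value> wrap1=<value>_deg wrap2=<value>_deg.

crossed belt: β = asin((r1+r2)/C) = asin(23/93) = 14.3185°
wrap1 = wrap2 = π + 2β = 208.6370°
tangent length = C·cosβ = 90.1110
L = (r1+r2)·wrap + 2·C·cosβ = 23·3.6414 + 2·90.1110 = 263.9743

L=263.974 wrap1=208.64_deg wrap2=208.64_deg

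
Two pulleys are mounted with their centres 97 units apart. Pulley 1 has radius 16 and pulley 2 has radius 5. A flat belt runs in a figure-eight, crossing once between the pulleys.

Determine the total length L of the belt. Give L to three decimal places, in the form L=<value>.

L=264.538

crossed belt: β = asin((r1+r2)/C) = asin(21/97) = 12.5032°
wrap1 = wrap2 = π + 2β = 205.0065°
tangent length = C·cosβ = 94.6995
L = (r1+r2)·wrap + 2·C·cosβ = 21·3.5780 + 2·94.6995 = 264.5378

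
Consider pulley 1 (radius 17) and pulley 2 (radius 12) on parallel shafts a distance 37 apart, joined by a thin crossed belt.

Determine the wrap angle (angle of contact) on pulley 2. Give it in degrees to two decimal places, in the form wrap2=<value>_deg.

wrap2=283.22_deg

crossed belt: β = asin((r1+r2)/C) = asin(29/37) = 51.6083°
wrap1 = wrap2 = π + 2β = 283.2167°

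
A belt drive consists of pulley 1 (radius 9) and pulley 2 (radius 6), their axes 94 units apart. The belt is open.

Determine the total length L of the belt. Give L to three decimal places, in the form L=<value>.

open belt: β = asin((r2−r1)/C) = asin(-3/94) = -1.8289°
wrap1 = π − 2β = 183.6578°
wrap2 = π + 2β = 176.3422°
tangent length = C·cosβ = 93.9521
L = r1·wrap1 + r2·wrap2 + 2·C·cosβ = 9·3.2054 + 6·3.0778 + 2·93.9521 = 235.2196

L=235.220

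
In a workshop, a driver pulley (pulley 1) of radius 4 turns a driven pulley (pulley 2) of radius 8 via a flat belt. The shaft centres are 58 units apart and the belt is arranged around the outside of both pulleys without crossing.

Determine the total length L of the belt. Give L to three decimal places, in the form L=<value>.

open belt: β = asin((r2−r1)/C) = asin(4/58) = 3.9546°
wrap1 = π − 2β = 172.0909°
wrap2 = π + 2β = 187.9091°
tangent length = C·cosβ = 57.8619
L = r1·wrap1 + r2·wrap2 + 2·C·cosβ = 4·3.0036 + 8·3.2796 + 2·57.8619 = 153.9751

L=153.975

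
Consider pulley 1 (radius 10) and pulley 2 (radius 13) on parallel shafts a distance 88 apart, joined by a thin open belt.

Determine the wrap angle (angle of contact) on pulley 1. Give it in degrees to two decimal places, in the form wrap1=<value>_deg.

wrap1=176.09_deg

open belt: β = asin((r2−r1)/C) = asin(3/88) = 1.9536°
wrap1 = π − 2β = 176.0927°
wrap2 = π + 2β = 183.9073°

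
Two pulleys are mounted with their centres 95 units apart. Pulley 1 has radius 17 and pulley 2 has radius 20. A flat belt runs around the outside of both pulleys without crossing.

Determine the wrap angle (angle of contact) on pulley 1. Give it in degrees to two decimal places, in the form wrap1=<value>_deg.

wrap1=176.38_deg

open belt: β = asin((r2−r1)/C) = asin(3/95) = 1.8096°
wrap1 = π − 2β = 176.3807°
wrap2 = π + 2β = 183.6193°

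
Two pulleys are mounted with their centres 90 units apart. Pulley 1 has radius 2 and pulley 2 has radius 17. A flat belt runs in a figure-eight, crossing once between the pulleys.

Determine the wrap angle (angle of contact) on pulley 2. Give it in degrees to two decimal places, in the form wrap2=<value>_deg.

wrap2=204.37_deg

crossed belt: β = asin((r1+r2)/C) = asin(19/90) = 12.1875°
wrap1 = wrap2 = π + 2β = 204.3749°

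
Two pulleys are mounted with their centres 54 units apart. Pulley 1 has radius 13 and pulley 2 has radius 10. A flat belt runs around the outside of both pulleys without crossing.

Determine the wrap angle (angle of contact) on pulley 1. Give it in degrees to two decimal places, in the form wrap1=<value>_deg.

wrap1=186.37_deg

open belt: β = asin((r2−r1)/C) = asin(-3/54) = -3.1847°
wrap1 = π − 2β = 186.3695°
wrap2 = π + 2β = 173.6305°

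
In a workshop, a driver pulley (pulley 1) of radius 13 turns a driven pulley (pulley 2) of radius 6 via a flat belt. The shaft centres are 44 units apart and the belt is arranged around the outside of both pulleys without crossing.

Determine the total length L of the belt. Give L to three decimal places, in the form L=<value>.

open belt: β = asin((r2−r1)/C) = asin(-7/44) = -9.1541°
wrap1 = π − 2β = 198.3083°
wrap2 = π + 2β = 161.6917°
tangent length = C·cosβ = 43.4396
L = r1·wrap1 + r2·wrap2 + 2·C·cosβ = 13·3.4611 + 6·2.8221 + 2·43.4396 = 148.8063

L=148.806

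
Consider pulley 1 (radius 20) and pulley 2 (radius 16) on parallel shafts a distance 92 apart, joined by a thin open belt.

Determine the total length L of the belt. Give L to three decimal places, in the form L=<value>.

L=297.271

open belt: β = asin((r2−r1)/C) = asin(-4/92) = -2.4919°
wrap1 = π − 2β = 184.9838°
wrap2 = π + 2β = 175.0162°
tangent length = C·cosβ = 91.9130
L = r1·wrap1 + r2·wrap2 + 2·C·cosβ = 20·3.2286 + 16·3.0546 + 2·91.9130 = 297.2713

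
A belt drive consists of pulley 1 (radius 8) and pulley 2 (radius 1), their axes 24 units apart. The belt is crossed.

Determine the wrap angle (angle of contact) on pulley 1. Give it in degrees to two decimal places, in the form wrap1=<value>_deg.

crossed belt: β = asin((r1+r2)/C) = asin(9/24) = 22.0243°
wrap1 = wrap2 = π + 2β = 224.0486°

wrap1=224.05_deg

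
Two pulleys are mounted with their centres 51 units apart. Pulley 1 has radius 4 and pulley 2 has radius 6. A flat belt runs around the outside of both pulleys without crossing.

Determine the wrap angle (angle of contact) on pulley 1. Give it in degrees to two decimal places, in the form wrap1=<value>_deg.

wrap1=175.51_deg

open belt: β = asin((r2−r1)/C) = asin(2/51) = 2.2475°
wrap1 = π − 2β = 175.5051°
wrap2 = π + 2β = 184.4949°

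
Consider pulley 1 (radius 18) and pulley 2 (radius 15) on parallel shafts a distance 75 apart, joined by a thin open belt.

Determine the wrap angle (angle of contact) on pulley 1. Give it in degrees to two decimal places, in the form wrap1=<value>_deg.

wrap1=184.58_deg

open belt: β = asin((r2−r1)/C) = asin(-3/75) = -2.2924°
wrap1 = π − 2β = 184.5849°
wrap2 = π + 2β = 175.4151°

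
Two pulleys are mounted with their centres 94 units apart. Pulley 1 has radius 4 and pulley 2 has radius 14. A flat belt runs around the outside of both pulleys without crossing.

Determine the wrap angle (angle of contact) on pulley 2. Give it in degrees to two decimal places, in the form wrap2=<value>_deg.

open belt: β = asin((r2−r1)/C) = asin(10/94) = 6.1069°
wrap1 = π − 2β = 167.7863°
wrap2 = π + 2β = 192.2137°

wrap2=192.21_deg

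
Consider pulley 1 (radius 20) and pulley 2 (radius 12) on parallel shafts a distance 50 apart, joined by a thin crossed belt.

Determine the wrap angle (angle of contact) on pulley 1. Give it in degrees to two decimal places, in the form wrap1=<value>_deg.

crossed belt: β = asin((r1+r2)/C) = asin(32/50) = 39.7918°
wrap1 = wrap2 = π + 2β = 259.5836°

wrap1=259.58_deg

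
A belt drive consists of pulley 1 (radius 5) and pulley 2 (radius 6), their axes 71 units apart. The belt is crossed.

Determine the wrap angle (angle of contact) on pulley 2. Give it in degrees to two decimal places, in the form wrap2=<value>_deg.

crossed belt: β = asin((r1+r2)/C) = asin(11/71) = 8.9127°
wrap1 = wrap2 = π + 2β = 197.8254°

wrap2=197.83_deg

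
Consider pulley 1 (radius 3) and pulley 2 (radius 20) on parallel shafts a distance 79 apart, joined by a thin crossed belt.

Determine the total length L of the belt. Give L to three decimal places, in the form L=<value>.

crossed belt: β = asin((r1+r2)/C) = asin(23/79) = 16.9262°
wrap1 = wrap2 = π + 2β = 213.8523°
tangent length = C·cosβ = 75.5778
L = (r1+r2)·wrap + 2·C·cosβ = 23·3.7324 + 2·75.5778 = 237.0014

L=237.001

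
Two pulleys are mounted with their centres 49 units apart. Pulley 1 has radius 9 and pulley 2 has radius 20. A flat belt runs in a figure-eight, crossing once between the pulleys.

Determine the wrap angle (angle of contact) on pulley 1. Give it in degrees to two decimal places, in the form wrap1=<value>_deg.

crossed belt: β = asin((r1+r2)/C) = asin(29/49) = 36.2875°
wrap1 = wrap2 = π + 2β = 252.5749°

wrap1=252.57_deg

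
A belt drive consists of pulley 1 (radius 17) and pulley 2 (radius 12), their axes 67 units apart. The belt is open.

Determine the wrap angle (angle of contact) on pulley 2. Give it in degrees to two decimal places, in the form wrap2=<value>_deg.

open belt: β = asin((r2−r1)/C) = asin(-5/67) = -4.2798°
wrap1 = π − 2β = 188.5596°
wrap2 = π + 2β = 171.4404°

wrap2=171.44_deg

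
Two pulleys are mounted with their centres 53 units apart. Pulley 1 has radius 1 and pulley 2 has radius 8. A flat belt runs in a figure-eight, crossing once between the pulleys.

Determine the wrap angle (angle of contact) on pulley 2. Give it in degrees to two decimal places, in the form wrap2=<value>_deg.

crossed belt: β = asin((r1+r2)/C) = asin(9/53) = 9.7768°
wrap1 = wrap2 = π + 2β = 199.5537°

wrap2=199.55_deg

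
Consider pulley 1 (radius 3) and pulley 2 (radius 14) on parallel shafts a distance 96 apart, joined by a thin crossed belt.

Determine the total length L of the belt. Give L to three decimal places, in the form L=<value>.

L=248.425

crossed belt: β = asin((r1+r2)/C) = asin(17/96) = 10.1999°
wrap1 = wrap2 = π + 2β = 200.3998°
tangent length = C·cosβ = 94.4828
L = (r1+r2)·wrap + 2·C·cosβ = 17·3.4976 + 2·94.4828 = 248.4254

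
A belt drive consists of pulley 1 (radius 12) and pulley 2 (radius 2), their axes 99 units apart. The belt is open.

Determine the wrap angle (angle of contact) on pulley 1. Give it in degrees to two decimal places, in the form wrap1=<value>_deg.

wrap1=191.59_deg

open belt: β = asin((r2−r1)/C) = asin(-10/99) = -5.7973°
wrap1 = π − 2β = 191.5947°
wrap2 = π + 2β = 168.4053°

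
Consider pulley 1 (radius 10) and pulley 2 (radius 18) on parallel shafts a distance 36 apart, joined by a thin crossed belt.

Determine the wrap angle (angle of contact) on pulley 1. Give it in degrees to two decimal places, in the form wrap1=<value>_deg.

crossed belt: β = asin((r1+r2)/C) = asin(28/36) = 51.0576°
wrap1 = wrap2 = π + 2β = 282.1151°

wrap1=282.12_deg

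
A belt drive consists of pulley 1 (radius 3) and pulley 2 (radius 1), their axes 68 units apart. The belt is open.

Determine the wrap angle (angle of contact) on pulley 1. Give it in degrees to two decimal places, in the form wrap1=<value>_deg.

open belt: β = asin((r2−r1)/C) = asin(-2/68) = -1.6854°
wrap1 = π − 2β = 183.3708°
wrap2 = π + 2β = 176.6292°

wrap1=183.37_deg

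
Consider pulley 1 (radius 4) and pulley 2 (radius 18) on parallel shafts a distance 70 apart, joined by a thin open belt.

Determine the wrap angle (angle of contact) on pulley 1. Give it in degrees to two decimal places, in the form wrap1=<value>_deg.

wrap1=156.93_deg

open belt: β = asin((r2−r1)/C) = asin(14/70) = 11.5370°
wrap1 = π − 2β = 156.9261°
wrap2 = π + 2β = 203.0739°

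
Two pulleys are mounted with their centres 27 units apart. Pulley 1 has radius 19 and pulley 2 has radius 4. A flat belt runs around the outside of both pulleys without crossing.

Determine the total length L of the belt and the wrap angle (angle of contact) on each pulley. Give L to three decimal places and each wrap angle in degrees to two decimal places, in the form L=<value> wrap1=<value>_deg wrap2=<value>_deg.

open belt: β = asin((r2−r1)/C) = asin(-15/27) = -33.7490°
wrap1 = π − 2β = 247.4980°
wrap2 = π + 2β = 112.5020°
tangent length = C·cosβ = 22.4499
L = r1·wrap1 + r2·wrap2 + 2·C·cosβ = 19·4.3197 + 4·1.9635 + 2·22.4499 = 134.8274

L=134.827 wrap1=247.50_deg wrap2=112.50_deg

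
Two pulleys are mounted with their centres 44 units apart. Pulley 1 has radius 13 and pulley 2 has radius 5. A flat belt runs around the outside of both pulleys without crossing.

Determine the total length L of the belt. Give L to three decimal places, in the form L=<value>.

open belt: β = asin((r2−r1)/C) = asin(-8/44) = -10.4757°
wrap1 = π − 2β = 200.9514°
wrap2 = π + 2β = 159.0486°
tangent length = C·cosβ = 43.2666
L = r1·wrap1 + r2·wrap2 + 2·C·cosβ = 13·3.5073 + 5·2.7759 + 2·43.2666 = 146.0073

L=146.007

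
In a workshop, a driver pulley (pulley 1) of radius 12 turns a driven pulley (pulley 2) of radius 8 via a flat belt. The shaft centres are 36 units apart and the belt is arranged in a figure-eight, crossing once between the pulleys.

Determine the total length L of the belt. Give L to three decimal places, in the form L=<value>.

L=146.260

crossed belt: β = asin((r1+r2)/C) = asin(20/36) = 33.7490°
wrap1 = wrap2 = π + 2β = 247.4980°
tangent length = C·cosβ = 29.9333
L = (r1+r2)·wrap + 2·C·cosβ = 20·4.3197 + 2·29.9333 = 146.2596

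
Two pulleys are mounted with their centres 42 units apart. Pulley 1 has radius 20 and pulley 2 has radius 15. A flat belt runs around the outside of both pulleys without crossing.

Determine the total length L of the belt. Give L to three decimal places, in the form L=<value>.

L=194.552

open belt: β = asin((r2−r1)/C) = asin(-5/42) = -6.8371°
wrap1 = π − 2β = 193.6743°
wrap2 = π + 2β = 166.3257°
tangent length = C·cosβ = 41.7013
L = r1·wrap1 + r2·wrap2 + 2·C·cosβ = 20·3.3803 + 15·2.9029 + 2·41.7013 = 194.5517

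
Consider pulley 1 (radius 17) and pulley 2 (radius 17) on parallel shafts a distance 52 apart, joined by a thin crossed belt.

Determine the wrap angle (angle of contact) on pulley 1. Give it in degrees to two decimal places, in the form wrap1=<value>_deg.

wrap1=261.66_deg

crossed belt: β = asin((r1+r2)/C) = asin(34/52) = 40.8322°
wrap1 = wrap2 = π + 2β = 261.6644°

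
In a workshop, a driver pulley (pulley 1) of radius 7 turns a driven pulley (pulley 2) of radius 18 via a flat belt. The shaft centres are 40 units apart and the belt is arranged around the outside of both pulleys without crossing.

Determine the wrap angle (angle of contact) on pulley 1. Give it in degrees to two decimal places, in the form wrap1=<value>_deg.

wrap1=148.08_deg

open belt: β = asin((r2−r1)/C) = asin(11/40) = 15.9620°
wrap1 = π − 2β = 148.0760°
wrap2 = π + 2β = 211.9240°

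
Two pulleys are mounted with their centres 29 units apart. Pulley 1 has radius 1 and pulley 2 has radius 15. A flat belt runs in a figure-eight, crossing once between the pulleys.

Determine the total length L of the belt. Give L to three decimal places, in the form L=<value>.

L=117.341

crossed belt: β = asin((r1+r2)/C) = asin(16/29) = 33.4854°
wrap1 = wrap2 = π + 2β = 246.9708°
tangent length = C·cosβ = 24.1868
L = (r1+r2)·wrap + 2·C·cosβ = 16·4.3105 + 2·24.1868 = 117.3408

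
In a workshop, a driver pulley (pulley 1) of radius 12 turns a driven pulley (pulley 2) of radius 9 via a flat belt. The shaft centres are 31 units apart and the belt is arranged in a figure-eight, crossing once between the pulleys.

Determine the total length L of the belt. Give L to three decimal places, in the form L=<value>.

crossed belt: β = asin((r1+r2)/C) = asin(21/31) = 42.6423°
wrap1 = wrap2 = π + 2β = 265.2846°
tangent length = C·cosβ = 22.8035
L = (r1+r2)·wrap + 2·C·cosβ = 21·4.6301 + 2·22.8035 = 142.8389

L=142.839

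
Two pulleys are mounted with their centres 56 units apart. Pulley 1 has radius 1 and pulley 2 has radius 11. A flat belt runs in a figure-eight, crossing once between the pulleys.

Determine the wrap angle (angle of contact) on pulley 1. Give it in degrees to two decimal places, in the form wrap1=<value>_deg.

crossed belt: β = asin((r1+r2)/C) = asin(12/56) = 12.3736°
wrap1 = wrap2 = π + 2β = 204.7473°

wrap1=204.75_deg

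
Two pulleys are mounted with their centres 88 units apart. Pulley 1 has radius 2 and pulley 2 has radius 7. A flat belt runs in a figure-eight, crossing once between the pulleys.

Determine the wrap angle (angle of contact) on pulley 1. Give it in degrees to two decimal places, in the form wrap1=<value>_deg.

wrap1=191.74_deg

crossed belt: β = asin((r1+r2)/C) = asin(9/88) = 5.8701°
wrap1 = wrap2 = π + 2β = 191.7401°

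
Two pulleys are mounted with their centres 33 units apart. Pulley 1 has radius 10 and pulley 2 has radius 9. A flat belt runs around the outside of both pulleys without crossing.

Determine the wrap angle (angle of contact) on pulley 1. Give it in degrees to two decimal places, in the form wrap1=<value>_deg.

wrap1=183.47_deg

open belt: β = asin((r2−r1)/C) = asin(-1/33) = -1.7365°
wrap1 = π − 2β = 183.4730°
wrap2 = π + 2β = 176.5270°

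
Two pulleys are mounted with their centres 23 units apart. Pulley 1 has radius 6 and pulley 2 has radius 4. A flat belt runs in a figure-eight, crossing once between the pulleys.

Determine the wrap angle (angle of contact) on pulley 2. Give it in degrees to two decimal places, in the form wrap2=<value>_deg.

crossed belt: β = asin((r1+r2)/C) = asin(10/23) = 25.7715°
wrap1 = wrap2 = π + 2β = 231.5429°

wrap2=231.54_deg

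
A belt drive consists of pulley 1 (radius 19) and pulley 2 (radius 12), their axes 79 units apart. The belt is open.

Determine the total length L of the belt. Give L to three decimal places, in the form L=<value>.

L=256.010

open belt: β = asin((r2−r1)/C) = asin(-7/79) = -5.0835°
wrap1 = π − 2β = 190.1670°
wrap2 = π + 2β = 169.8330°
tangent length = C·cosβ = 78.6893
L = r1·wrap1 + r2·wrap2 + 2·C·cosβ = 19·3.3190 + 12·2.9641 + 2·78.6893 = 256.0100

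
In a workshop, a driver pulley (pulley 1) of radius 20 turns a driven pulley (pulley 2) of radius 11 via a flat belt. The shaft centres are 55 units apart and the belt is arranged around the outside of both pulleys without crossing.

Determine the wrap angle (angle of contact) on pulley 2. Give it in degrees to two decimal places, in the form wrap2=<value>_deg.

wrap2=161.16_deg

open belt: β = asin((r2−r1)/C) = asin(-9/55) = -9.4180°
wrap1 = π − 2β = 198.8361°
wrap2 = π + 2β = 161.1639°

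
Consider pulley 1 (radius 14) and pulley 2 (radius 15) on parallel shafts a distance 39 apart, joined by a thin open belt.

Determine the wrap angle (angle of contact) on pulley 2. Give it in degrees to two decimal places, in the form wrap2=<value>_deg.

wrap2=182.94_deg

open belt: β = asin((r2−r1)/C) = asin(1/39) = 1.4693°
wrap1 = π − 2β = 177.0614°
wrap2 = π + 2β = 182.9386°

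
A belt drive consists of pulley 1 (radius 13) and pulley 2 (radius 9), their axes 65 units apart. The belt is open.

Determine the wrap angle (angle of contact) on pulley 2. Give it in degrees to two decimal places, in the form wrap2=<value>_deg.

open belt: β = asin((r2−r1)/C) = asin(-4/65) = -3.5281°
wrap1 = π − 2β = 187.0562°
wrap2 = π + 2β = 172.9438°

wrap2=172.94_deg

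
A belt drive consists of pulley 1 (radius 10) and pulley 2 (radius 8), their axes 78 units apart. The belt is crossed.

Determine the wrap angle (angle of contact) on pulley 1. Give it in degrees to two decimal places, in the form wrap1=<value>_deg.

wrap1=206.68_deg

crossed belt: β = asin((r1+r2)/C) = asin(18/78) = 13.3424°
wrap1 = wrap2 = π + 2β = 206.6847°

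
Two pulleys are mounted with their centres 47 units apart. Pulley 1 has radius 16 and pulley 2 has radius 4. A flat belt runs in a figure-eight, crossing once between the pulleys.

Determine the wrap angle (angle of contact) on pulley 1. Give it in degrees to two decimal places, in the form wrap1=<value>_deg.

wrap1=230.37_deg

crossed belt: β = asin((r1+r2)/C) = asin(20/47) = 25.1843°
wrap1 = wrap2 = π + 2β = 230.3687°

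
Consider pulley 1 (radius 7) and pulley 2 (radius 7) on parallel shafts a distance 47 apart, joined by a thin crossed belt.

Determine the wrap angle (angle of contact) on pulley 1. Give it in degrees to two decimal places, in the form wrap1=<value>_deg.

wrap1=214.66_deg

crossed belt: β = asin((r1+r2)/C) = asin(14/47) = 17.3299°
wrap1 = wrap2 = π + 2β = 214.6597°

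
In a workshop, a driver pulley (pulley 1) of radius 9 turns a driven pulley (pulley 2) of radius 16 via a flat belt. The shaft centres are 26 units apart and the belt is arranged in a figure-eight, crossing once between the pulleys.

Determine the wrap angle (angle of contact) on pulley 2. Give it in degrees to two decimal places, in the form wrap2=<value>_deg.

wrap2=328.12_deg

crossed belt: β = asin((r1+r2)/C) = asin(25/26) = 74.0576°
wrap1 = wrap2 = π + 2β = 328.1153°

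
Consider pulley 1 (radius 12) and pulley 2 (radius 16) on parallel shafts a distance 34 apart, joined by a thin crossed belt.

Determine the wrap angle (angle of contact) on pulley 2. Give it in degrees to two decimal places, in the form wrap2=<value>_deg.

crossed belt: β = asin((r1+r2)/C) = asin(28/34) = 55.4397°
wrap1 = wrap2 = π + 2β = 290.8794°

wrap2=290.88_deg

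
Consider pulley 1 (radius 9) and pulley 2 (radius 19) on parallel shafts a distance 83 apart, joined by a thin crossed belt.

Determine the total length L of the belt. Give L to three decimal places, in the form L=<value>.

crossed belt: β = asin((r1+r2)/C) = asin(28/83) = 19.7155°
wrap1 = wrap2 = π + 2β = 219.4309°
tangent length = C·cosβ = 78.1345
L = (r1+r2)·wrap + 2·C·cosβ = 28·3.8298 + 2·78.1345 = 263.5032

L=263.503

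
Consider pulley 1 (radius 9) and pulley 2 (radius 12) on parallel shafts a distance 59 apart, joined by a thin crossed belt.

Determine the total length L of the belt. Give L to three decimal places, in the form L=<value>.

crossed belt: β = asin((r1+r2)/C) = asin(21/59) = 20.8506°
wrap1 = wrap2 = π + 2β = 221.7012°
tangent length = C·cosβ = 55.1362
L = (r1+r2)·wrap + 2·C·cosβ = 21·3.8694 + 2·55.1362 = 191.5301

L=191.530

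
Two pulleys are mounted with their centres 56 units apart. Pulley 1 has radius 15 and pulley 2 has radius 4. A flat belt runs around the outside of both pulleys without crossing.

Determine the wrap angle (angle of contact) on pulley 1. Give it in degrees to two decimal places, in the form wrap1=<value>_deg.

wrap1=202.66_deg

open belt: β = asin((r2−r1)/C) = asin(-11/56) = -11.3282°
wrap1 = π − 2β = 202.6564°
wrap2 = π + 2β = 157.3436°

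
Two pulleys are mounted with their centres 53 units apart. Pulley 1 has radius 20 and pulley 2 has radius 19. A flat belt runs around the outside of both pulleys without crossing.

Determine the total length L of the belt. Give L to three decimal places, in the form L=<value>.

open belt: β = asin((r2−r1)/C) = asin(-1/53) = -1.0811°
wrap1 = π − 2β = 182.1622°
wrap2 = π + 2β = 177.8378°
tangent length = C·cosβ = 52.9906
L = r1·wrap1 + r2·wrap2 + 2·C·cosβ = 20·3.1793 + 19·3.1039 + 2·52.9906 = 228.5410

L=228.541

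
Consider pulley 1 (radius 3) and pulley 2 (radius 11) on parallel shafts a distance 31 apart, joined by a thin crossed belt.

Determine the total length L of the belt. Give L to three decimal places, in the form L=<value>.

crossed belt: β = asin((r1+r2)/C) = asin(14/31) = 26.8472°
wrap1 = wrap2 = π + 2β = 233.6944°
tangent length = C·cosβ = 27.6586
L = (r1+r2)·wrap + 2·C·cosβ = 14·4.0787 + 2·27.6586 = 112.4196

L=112.420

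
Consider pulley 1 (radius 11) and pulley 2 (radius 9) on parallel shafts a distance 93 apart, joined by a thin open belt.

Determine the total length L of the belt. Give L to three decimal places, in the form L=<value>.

L=248.875

open belt: β = asin((r2−r1)/C) = asin(-2/93) = -1.2323°
wrap1 = π − 2β = 182.4645°
wrap2 = π + 2β = 177.5355°
tangent length = C·cosβ = 92.9785
L = r1·wrap1 + r2·wrap2 + 2·C·cosβ = 11·3.1846 + 9·3.0986 + 2·92.9785 = 248.8749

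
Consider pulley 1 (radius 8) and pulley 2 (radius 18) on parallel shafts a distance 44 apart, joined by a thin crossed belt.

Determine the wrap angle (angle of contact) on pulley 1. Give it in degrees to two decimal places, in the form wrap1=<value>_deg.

wrap1=252.44_deg

crossed belt: β = asin((r1+r2)/C) = asin(26/44) = 36.2215°
wrap1 = wrap2 = π + 2β = 252.4431°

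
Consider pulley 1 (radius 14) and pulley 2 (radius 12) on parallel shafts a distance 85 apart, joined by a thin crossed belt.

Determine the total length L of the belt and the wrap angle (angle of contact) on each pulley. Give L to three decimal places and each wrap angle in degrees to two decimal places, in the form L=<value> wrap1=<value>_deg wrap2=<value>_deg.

crossed belt: β = asin((r1+r2)/C) = asin(26/85) = 17.8113°
wrap1 = wrap2 = π + 2β = 215.6225°
tangent length = C·cosβ = 80.9259
L = (r1+r2)·wrap + 2·C·cosβ = 26·3.7633 + 2·80.9259 = 259.6982

L=259.698 wrap1=215.62_deg wrap2=215.62_deg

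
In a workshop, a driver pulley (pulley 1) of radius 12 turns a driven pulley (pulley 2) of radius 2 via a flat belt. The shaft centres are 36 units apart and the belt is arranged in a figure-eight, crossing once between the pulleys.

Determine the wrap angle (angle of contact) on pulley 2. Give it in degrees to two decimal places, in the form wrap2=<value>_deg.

crossed belt: β = asin((r1+r2)/C) = asin(14/36) = 22.8854°
wrap1 = wrap2 = π + 2β = 225.7708°

wrap2=225.77_deg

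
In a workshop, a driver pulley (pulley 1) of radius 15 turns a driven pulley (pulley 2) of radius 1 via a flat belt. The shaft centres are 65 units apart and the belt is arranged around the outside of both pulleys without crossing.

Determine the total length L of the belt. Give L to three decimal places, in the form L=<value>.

open belt: β = asin((r2−r1)/C) = asin(-14/65) = -12.4381°
wrap1 = π − 2β = 204.8762°
wrap2 = π + 2β = 155.1238°
tangent length = C·cosβ = 63.4744
L = r1·wrap1 + r2·wrap2 + 2·C·cosβ = 15·3.5758 + 1·2.7074 + 2·63.4744 = 183.2927

L=183.293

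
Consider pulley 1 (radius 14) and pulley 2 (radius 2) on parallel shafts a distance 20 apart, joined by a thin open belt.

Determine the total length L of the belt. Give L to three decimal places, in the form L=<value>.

open belt: β = asin((r2−r1)/C) = asin(-12/20) = -36.8699°
wrap1 = π − 2β = 253.7398°
wrap2 = π + 2β = 106.2602°
tangent length = C·cosβ = 16.0000
L = r1·wrap1 + r2·wrap2 + 2·C·cosβ = 14·4.4286 + 2·1.8546 + 2·16.0000 = 97.7095

L=97.710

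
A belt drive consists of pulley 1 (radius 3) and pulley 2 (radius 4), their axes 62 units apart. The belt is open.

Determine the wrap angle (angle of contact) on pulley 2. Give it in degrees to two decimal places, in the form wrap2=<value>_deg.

open belt: β = asin((r2−r1)/C) = asin(1/62) = 0.9242°
wrap1 = π − 2β = 178.1517°
wrap2 = π + 2β = 181.8483°

wrap2=181.85_deg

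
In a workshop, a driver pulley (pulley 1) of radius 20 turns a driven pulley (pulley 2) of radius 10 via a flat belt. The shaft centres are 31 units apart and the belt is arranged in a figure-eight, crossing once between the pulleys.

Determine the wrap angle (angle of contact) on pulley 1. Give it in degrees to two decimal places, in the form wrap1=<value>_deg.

crossed belt: β = asin((r1+r2)/C) = asin(30/31) = 75.4074°
wrap1 = wrap2 = π + 2β = 330.8149°

wrap1=330.81_deg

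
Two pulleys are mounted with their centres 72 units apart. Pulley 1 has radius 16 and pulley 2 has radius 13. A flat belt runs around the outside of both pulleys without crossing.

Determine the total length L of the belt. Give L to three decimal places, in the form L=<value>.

L=235.231

open belt: β = asin((r2−r1)/C) = asin(-3/72) = -2.3880°
wrap1 = π − 2β = 184.7760°
wrap2 = π + 2β = 175.2240°
tangent length = C·cosβ = 71.9375
L = r1·wrap1 + r2·wrap2 + 2·C·cosβ = 16·3.2250 + 13·3.0582 + 2·71.9375 = 235.2312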